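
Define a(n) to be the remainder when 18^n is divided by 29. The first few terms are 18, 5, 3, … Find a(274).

13

a(1) = 18,  a(2) = 5,  a(3) = 3,  a(4) = 25,  a(5) = 15,  a(6) = 9,  a(7) = 17,  a(8) = 16,  a(9) = 27,  a(10) = 22,  a(11) = 19,  a(12) = 23,  a(13) = 8,  a(14) = 28,  a(15) = 11,  a(16) = 24,  a(17) = 26,  a(18) = 4,  a(19) = 14,  a(20) = 20,  a(21) = 12,  a(22) = 13,  a(23) = 2,  a(24) = 7,  a(25) = 10,  a(26) = 6,  a(27) = 21,  a(28) = 1,  a(29) = 18.
Since a(29) = a(1) = 18, the sequence is periodic with period 28.
So a(274) = a(1 + ((274-1) mod 28)) = a(22) = 13.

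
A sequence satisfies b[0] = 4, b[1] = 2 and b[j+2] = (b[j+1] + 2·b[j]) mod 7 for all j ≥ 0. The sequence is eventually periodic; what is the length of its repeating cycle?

b[0] = 4,  b[1] = 2,  b[2] = 3,  b[3] = 0,  b[4] = 6,  b[5] = 6,  b[6] = 4,  b[7] = 2.
The sequence repeats with period 6.

6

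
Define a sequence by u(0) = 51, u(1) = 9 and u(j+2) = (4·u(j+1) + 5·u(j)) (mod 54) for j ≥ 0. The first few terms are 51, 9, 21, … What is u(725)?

Listing terms: u(0) = 51, u(1) = 9, u(2) = 21, u(3) = 21, u(4) = 27, u(5) = 51, u(6) = 15, u(7) = 45, u(8) = 39, u(9) = 3, u(10) = 45, u(11) = 33, u(12) = 33, u(13) = 27, u(14) = 3, u(15) = 39, u(16) = 9, u(17) = 15, u(18) = 51, u(19) = 9.
Since (u(18), u(19)) = (u(0), u(1)) = (51, 9) (two consecutive terms determine the rest), the sequence is periodic with period 18.
(725 - 0) mod 18 = 5, so u(725) = u(5) = 51.

51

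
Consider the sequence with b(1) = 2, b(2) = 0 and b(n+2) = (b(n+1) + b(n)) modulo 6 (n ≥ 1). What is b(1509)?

4

Computing terms: b(1) = 2,  b(2) = 0,  b(3) = 2,  b(4) = 2,  b(5) = 4,  b(6) = 0,  b(7) = 4,  b(8) = 4,  b(9) = 2,  b(10) = 0.
The sequence repeats with period 8.
So b(1509) = b(1 + ((1509-1) mod 8)) = b(5) = 4.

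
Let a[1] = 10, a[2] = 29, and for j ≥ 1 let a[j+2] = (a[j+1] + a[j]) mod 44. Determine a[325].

30

Computing terms: a[1] = 10; a[2] = 29; a[3] = 39; a[4] = 24; a[5] = 19; a[6] = 43; a[7] = 18; a[8] = 17; a[9] = 35; a[10] = 8; a[11] = 43; a[12] = 7; a[13] = 6; a[14] = 13; a[15] = 19; a[16] = 32; a[17] = 7; a[18] = 39; a[19] = 2; a[20] = 41; a[21] = 43; a[22] = 40; a[23] = 39; a[24] = 35; a[25] = 30; a[26] = 21; a[27] = 7; a[28] = 28; a[29] = 35; a[30] = 19; a[31] = 10; a[32] = 29.
Since (a[31], a[32]) = (a[1], a[2]) = (10, 29) (two consecutive terms determine the rest), the sequence is periodic with period 30.
(325 - 1) mod 30 = 24, so a[325] = a[25] = 30.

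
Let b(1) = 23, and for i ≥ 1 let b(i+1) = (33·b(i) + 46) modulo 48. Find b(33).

We have b(1) = 23; b(2) = 37; b(3) = 19; b(4) = 1; b(5) = 31; b(6) = 13; b(7) = 43; b(8) = 25; b(9) = 7; b(10) = 37.
Since b(10) = b(2) = 37, the sequence is eventually periodic: after a pre-period of length 1 it cycles with period 8.
For i ≥ 2, b(i) depends only on (i - 2) mod 8. (33 - 2) mod 8 = 7, so b(33) = b(9) = 7.

7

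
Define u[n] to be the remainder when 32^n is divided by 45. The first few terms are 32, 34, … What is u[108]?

Computing terms: u[1] = 32,  u[2] = 34,  u[3] = 8,  u[4] = 31,  u[5] = 2,  u[6] = 19,  u[7] = 23,  u[8] = 16,  u[9] = 17,  u[10] = 4,  u[11] = 38,  u[12] = 1,  u[13] = 32.
The sequence repeats with period 12.
(108 - 1) mod 12 = 11, so u[108] = u[12] = 1.

1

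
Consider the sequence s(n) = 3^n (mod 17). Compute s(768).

1

We have s(1) = 3; s(2) = 9; s(3) = 10; s(4) = 13; s(5) = 5; s(6) = 15; s(7) = 11; s(8) = 16; s(9) = 14; s(10) = 8; s(11) = 7; s(12) = 4; s(13) = 12; s(14) = 2; s(15) = 6; s(16) = 1; s(17) = 3.
The sequence repeats with period 16.
(768 - 1) mod 16 = 15, so s(768) = s(16) = 1.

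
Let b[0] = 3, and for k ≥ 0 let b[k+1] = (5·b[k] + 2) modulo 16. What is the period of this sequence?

8

Computing terms: b[0] = 3; b[1] = 1; b[2] = 7; b[3] = 5; b[4] = 11; b[5] = 9; b[6] = 15; b[7] = 13; b[8] = 3.
Since b[8] = b[0] = 3, the sequence is periodic with period 8.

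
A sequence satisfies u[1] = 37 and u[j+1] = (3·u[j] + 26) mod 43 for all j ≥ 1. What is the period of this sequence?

42

Listing terms: u[1] = 37, u[2] = 8, u[3] = 7, u[4] = 4, u[5] = 38, u[6] = 11, u[7] = 16, u[8] = 31, u[9] = 33, u[10] = 39, u[11] = 14, u[12] = 25, u[13] = 15, u[14] = 28, u[15] = 24, u[16] = 12, u[17] = 19, u[18] = 40, u[19] = 17, u[20] = 34, u[21] = 42, u[22] = 23, u[23] = 9, u[24] = 10, u[25] = 13, u[26] = 22, u[27] = 6, u[28] = 1, u[29] = 29, u[30] = 27, u[31] = 21, u[32] = 3, u[33] = 35, u[34] = 2, u[35] = 32, u[36] = 36, u[37] = 5, u[38] = 41, u[39] = 20, u[40] = 0, u[41] = 26, u[42] = 18, u[43] = 37.
The sequence repeats with period 42.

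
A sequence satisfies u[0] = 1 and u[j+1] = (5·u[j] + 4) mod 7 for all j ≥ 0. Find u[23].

5

Listing terms: u[0] = 1, u[1] = 2, u[2] = 0, u[3] = 4, u[4] = 3, u[5] = 5, u[6] = 1.
Since u[6] = u[0] = 1, the sequence is periodic with period 6.
So u[23] = u[0 + ((23-0) mod 6)] = u[5] = 5.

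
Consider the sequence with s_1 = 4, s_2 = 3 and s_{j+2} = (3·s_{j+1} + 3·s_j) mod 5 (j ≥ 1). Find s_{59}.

1

Listing terms: s_1 = 4; s_2 = 3; s_3 = 1; s_4 = 2; s_5 = 4; s_6 = 3.
The sequence repeats with period 4.
(59 - 1) mod 4 = 2, so s_{59} = s_3 = 1.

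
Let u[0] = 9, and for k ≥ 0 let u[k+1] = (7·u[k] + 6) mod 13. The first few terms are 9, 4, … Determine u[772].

11

Listing terms: u[0] = 9, u[1] = 4, u[2] = 8, u[3] = 10, u[4] = 11, u[5] = 5, u[6] = 2, u[7] = 7, u[8] = 3, u[9] = 1, u[10] = 0, u[11] = 6, u[12] = 9.
Since u[12] = u[0] = 9, the sequence is periodic with period 12.
So u[772] = u[0 + ((772-0) mod 12)] = u[4] = 11.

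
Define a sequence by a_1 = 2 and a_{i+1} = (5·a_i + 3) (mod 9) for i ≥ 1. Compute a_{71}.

8

We have a_1 = 2,  a_2 = 4,  a_3 = 5,  a_4 = 1,  a_5 = 8,  a_6 = 7,  a_7 = 2.
Since a_7 = a_1 = 2, the sequence is periodic with period 6.
So a_{71} = a_{1 + ((71-1) mod 6)} = a_5 = 8.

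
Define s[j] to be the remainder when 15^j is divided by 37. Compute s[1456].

12

Computing terms: s[1] = 15; s[2] = 3; s[3] = 8; s[4] = 9; s[5] = 24; s[6] = 27; s[7] = 35; s[8] = 7; s[9] = 31; s[10] = 21; s[11] = 19; s[12] = 26; s[13] = 20; s[14] = 4; s[15] = 23; s[16] = 12; s[17] = 32; s[18] = 36; s[19] = 22; s[20] = 34; s[21] = 29; s[22] = 28; s[23] = 13; s[24] = 10; s[25] = 2; s[26] = 30; s[27] = 6; s[28] = 16; s[29] = 18; s[30] = 11; s[31] = 17; s[32] = 33; s[33] = 14; s[34] = 25; s[35] = 5; s[36] = 1; s[37] = 15.
Since s[37] = s[1] = 15, the sequence is periodic with period 36.
(1456 - 1) mod 36 = 15, so s[1456] = s[16] = 12.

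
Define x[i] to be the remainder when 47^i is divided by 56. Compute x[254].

We have x[1] = 47, x[2] = 25, x[3] = 55, x[4] = 9, x[5] = 31, x[6] = 1, x[7] = 47.
Since x[7] = x[1] = 47, the sequence is periodic with period 6.
(254 - 1) mod 6 = 1, so x[254] = x[2] = 25.

25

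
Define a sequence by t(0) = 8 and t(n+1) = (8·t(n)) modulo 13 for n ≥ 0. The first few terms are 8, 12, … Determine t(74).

5

t(0) = 8, t(1) = 12, t(2) = 5, t(3) = 1, t(4) = 8.
Since t(4) = t(0) = 8, the sequence is periodic with period 4.
So t(74) = t(0 + ((74-0) mod 4)) = t(2) = 5.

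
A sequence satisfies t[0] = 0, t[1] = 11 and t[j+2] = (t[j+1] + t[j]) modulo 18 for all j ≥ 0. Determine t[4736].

15

Computing terms: t[0] = 0,  t[1] = 11,  t[2] = 11,  t[3] = 4,  t[4] = 15,  t[5] = 1,  t[6] = 16,  t[7] = 17,  t[8] = 15,  t[9] = 14,  t[10] = 11,  t[11] = 7,  t[12] = 0,  t[13] = 7,  t[14] = 7,  t[15] = 14,  t[16] = 3,  t[17] = 17,  t[18] = 2,  t[19] = 1,  t[20] = 3,  t[21] = 4,  t[22] = 7,  t[23] = 11,  t[24] = 0,  t[25] = 11.
Since (t[24], t[25]) = (t[0], t[1]) = (0, 11) (two consecutive terms determine the rest), the sequence is periodic with period 24.
(4736 - 0) mod 24 = 8, so t[4736] = t[8] = 15.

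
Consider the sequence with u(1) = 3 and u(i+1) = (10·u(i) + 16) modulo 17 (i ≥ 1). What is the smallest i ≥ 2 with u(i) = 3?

Listing terms: u(1) = 3,  u(2) = 12,  u(3) = 0,  u(4) = 16,  u(5) = 6,  u(6) = 8,  u(7) = 11,  u(8) = 7,  u(9) = 1,  u(10) = 9,  u(11) = 4,  u(12) = 5,  u(13) = 15,  u(14) = 13,  u(15) = 10,  u(16) = 14,  u(17) = 3.
The sequence repeats with period 16.
The value 3 next appears (with i ≥ 2) at u(17).

17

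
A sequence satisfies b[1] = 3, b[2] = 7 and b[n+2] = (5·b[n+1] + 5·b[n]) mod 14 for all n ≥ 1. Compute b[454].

Computing terms: b[1] = 3,  b[2] = 7,  b[3] = 8,  b[4] = 5,  b[5] = 9,  b[6] = 0,  b[7] = 3,  b[8] = 1,  b[9] = 6,  b[10] = 7,  b[11] = 9,  b[12] = 10,  b[13] = 11,  b[14] = 7,  b[15] = 6,  b[16] = 9,  b[17] = 5,  b[18] = 0,  b[19] = 11,  b[20] = 13,  b[21] = 8,  b[22] = 7,  b[23] = 5,  b[24] = 4,  b[25] = 3,  b[26] = 7.
Since (b[25], b[26]) = (b[1], b[2]) = (3, 7) (two consecutive terms determine the rest), the sequence is periodic with period 24.
So b[454] = b[1 + ((454-1) mod 24)] = b[22] = 7.

7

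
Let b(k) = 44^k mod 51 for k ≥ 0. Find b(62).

25

We have b(0) = 1; b(1) = 44; b(2) = 49; b(3) = 14; b(4) = 4; b(5) = 23; b(6) = 43; b(7) = 5; b(8) = 16; b(9) = 41; b(10) = 19; b(11) = 20; b(12) = 13; b(13) = 11; b(14) = 25; b(15) = 29; b(16) = 1.
The sequence repeats with period 16.
So b(62) = b(0 + ((62-0) mod 16)) = b(14) = 25.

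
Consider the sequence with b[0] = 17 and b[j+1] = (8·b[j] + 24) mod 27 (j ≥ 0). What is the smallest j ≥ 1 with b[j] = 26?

4

Computing terms: b[0] = 17,  b[1] = 25,  b[2] = 8,  b[3] = 7,  b[4] = 26,  b[5] = 16,  b[6] = 17.
The sequence repeats with period 6.
The value 26 first appears (with j ≥ 1) at b[4].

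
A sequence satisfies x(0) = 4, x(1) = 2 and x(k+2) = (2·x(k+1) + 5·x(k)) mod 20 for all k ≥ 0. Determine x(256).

Computing terms: x(0) = 4; x(1) = 2; x(2) = 4; x(3) = 18; x(4) = 16; x(5) = 2; x(6) = 4.
Since (x(5), x(6)) = (x(1), x(2)) = (2, 4) (two consecutive terms determine the rest), the sequence is eventually periodic: after a pre-period of length 1 it cycles with period 4.
For k ≥ 1, x(k) depends only on (k - 1) mod 4. (256 - 1) mod 4 = 3, so x(256) = x(4) = 16.

16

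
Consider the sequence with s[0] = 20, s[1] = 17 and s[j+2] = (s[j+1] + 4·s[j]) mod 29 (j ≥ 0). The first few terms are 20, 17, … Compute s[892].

We have s[0] = 20, s[1] = 17, s[2] = 10, s[3] = 20, s[4] = 2, s[5] = 24, s[6] = 3, s[7] = 12, s[8] = 24, s[9] = 14, s[10] = 23, s[11] = 21, s[12] = 26, s[13] = 23, s[14] = 11, s[15] = 16, s[16] = 2, s[17] = 8, s[18] = 16, s[19] = 19, s[20] = 25, s[21] = 14, s[22] = 27, s[23] = 25, s[24] = 17, s[25] = 1, s[26] = 11, s[27] = 15, s[28] = 1, s[29] = 3, s[30] = 7, s[31] = 19, s[32] = 18, s[33] = 7, s[34] = 21, s[35] = 20, s[36] = 17.
Since (s[35], s[36]) = (s[0], s[1]) = (20, 17) (two consecutive terms determine the rest), the sequence is periodic with period 35.
So s[892] = s[0 + ((892-0) mod 35)] = s[17] = 8.

8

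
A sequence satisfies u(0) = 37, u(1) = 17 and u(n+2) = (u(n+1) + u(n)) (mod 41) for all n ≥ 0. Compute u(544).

We have u(0) = 37,  u(1) = 17,  u(2) = 13,  u(3) = 30,  u(4) = 2,  u(5) = 32,  u(6) = 34,  u(7) = 25,  u(8) = 18,  u(9) = 2,  u(10) = 20,  u(11) = 22,  u(12) = 1,  u(13) = 23,  u(14) = 24,  u(15) = 6,  u(16) = 30,  u(17) = 36,  u(18) = 25,  u(19) = 20,  u(20) = 4,  u(21) = 24,  u(22) = 28,  u(23) = 11,  u(24) = 39,  u(25) = 9,  u(26) = 7,  u(27) = 16,  u(28) = 23,  u(29) = 39,  u(30) = 21,  u(31) = 19,  u(32) = 40,  u(33) = 18,  u(34) = 17,  u(35) = 35,  u(36) = 11,  u(37) = 5,  u(38) = 16,  u(39) = 21,  u(40) = 37,  u(41) = 17.
Since (u(40), u(41)) = (u(0), u(1)) = (37, 17) (two consecutive terms determine the rest), the sequence is periodic with period 40.
So u(544) = u(0 + ((544-0) mod 40)) = u(24) = 39.

39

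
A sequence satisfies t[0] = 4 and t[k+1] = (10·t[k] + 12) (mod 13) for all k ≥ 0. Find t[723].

We have t[0] = 4, t[1] = 0, t[2] = 12, t[3] = 2, t[4] = 6, t[5] = 7, t[6] = 4.
Since t[6] = t[0] = 4, the sequence is periodic with period 6.
So t[723] = t[0 + ((723-0) mod 6)] = t[3] = 2.

2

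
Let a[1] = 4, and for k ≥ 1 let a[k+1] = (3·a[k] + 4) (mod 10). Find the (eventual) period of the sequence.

4

We have a[1] = 4; a[2] = 6; a[3] = 2; a[4] = 0; a[5] = 4.
Since a[5] = a[1] = 4, the sequence is periodic with period 4.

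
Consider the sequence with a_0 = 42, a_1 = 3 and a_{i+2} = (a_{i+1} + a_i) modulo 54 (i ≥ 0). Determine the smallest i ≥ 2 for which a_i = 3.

19

Listing terms: a_0 = 42; a_1 = 3; a_2 = 45; a_3 = 48; a_4 = 39; a_5 = 33; a_6 = 18; a_7 = 51; a_8 = 15; a_9 = 12; a_{10} = 27; a_{11} = 39; a_{12} = 12; a_{13} = 51; a_{14} = 9; a_{15} = 6; a_{16} = 15; a_{17} = 21; a_{18} = 36; a_{19} = 3; a_{20} = 39; a_{21} = 42; a_{22} = 27; a_{23} = 15; a_{24} = 42; a_{25} = 3.
The sequence repeats with period 24.
The value 3 first appears (with i ≥ 2) at a_{19}.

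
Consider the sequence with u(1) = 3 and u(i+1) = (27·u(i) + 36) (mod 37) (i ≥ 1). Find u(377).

u(1) = 3; u(2) = 6; u(3) = 13; u(4) = 17; u(5) = 14; u(6) = 7; u(7) = 3.
The sequence repeats with period 6.
(377 - 1) mod 6 = 4, so u(377) = u(5) = 14.

14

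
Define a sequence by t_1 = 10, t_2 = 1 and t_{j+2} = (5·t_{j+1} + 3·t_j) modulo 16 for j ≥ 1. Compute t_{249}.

t_1 = 10, t_2 = 1, t_3 = 3, t_4 = 2, t_5 = 3, t_6 = 5, t_7 = 2, t_8 = 9, t_9 = 3, t_{10} = 10, t_{11} = 11, t_{12} = 5, t_{13} = 10, t_{14} = 1.
Since (t_{13}, t_{14}) = (t_1, t_2) = (10, 1) (two consecutive terms determine the rest), the sequence is periodic with period 12.
(249 - 1) mod 12 = 8, so t_{249} = t_9 = 3.

3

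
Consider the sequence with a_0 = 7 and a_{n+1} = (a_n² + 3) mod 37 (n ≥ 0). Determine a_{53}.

15

We have a_0 = 7, a_1 = 15, a_2 = 6, a_3 = 2, a_4 = 7.
Since a_4 = a_0 = 7, the sequence is periodic with period 4.
(53 - 0) mod 4 = 1, so a_{53} = a_1 = 15.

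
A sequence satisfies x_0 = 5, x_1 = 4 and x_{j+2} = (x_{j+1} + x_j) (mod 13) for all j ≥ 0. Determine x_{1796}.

9

Computing terms: x_0 = 5,  x_1 = 4,  x_2 = 9,  x_3 = 0,  x_4 = 9,  x_5 = 9,  x_6 = 5,  x_7 = 1,  x_8 = 6,  x_9 = 7,  x_{10} = 0,  x_{11} = 7,  x_{12} = 7,  x_{13} = 1,  x_{14} = 8,  x_{15} = 9,  x_{16} = 4,  x_{17} = 0,  x_{18} = 4,  x_{19} = 4,  x_{20} = 8,  x_{21} = 12,  x_{22} = 7,  x_{23} = 6,  x_{24} = 0,  x_{25} = 6,  x_{26} = 6,  x_{27} = 12,  x_{28} = 5,  x_{29} = 4.
The sequence repeats with period 28.
(1796 - 0) mod 28 = 4, so x_{1796} = x_4 = 9.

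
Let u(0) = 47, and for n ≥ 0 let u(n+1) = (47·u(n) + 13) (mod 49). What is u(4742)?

Computing terms: u(0) = 47,  u(1) = 17,  u(2) = 28,  u(3) = 6,  u(4) = 1,  u(5) = 11,  u(6) = 40,  u(7) = 31,  u(8) = 0,  u(9) = 13,  u(10) = 36,  u(11) = 39,  u(12) = 33,  u(13) = 45,  u(14) = 21,  u(15) = 20,  u(16) = 22,  u(17) = 18,  u(18) = 26,  u(19) = 10,  u(20) = 42,  u(21) = 27,  u(22) = 8,  u(23) = 46,  u(24) = 19,  u(25) = 24,  u(26) = 14,  u(27) = 34,  u(28) = 43,  u(29) = 25,  u(30) = 12,  u(31) = 38,  u(32) = 35,  u(33) = 41,  u(34) = 29,  u(35) = 4,  u(36) = 5,  u(37) = 3,  u(38) = 7,  u(39) = 48,  u(40) = 15,  u(41) = 32,  u(42) = 47.
Since u(42) = u(0) = 47, the sequence is periodic with period 42.
So u(4742) = u(0 + ((4742-0) mod 42)) = u(38) = 7.

7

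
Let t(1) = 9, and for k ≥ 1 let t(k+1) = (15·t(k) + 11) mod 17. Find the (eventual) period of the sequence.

8

We have t(1) = 9; t(2) = 10; t(3) = 8; t(4) = 12; t(5) = 4; t(6) = 3; t(7) = 5; t(8) = 1; t(9) = 9.
Since t(9) = t(1) = 9, the sequence is periodic with period 8.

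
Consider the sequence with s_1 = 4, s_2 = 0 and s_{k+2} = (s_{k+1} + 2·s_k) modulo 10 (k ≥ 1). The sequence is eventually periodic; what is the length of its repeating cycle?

4

Computing terms: s_1 = 4,  s_2 = 0,  s_3 = 8,  s_4 = 8,  s_5 = 4,  s_6 = 0.
Since (s_5, s_6) = (s_1, s_2) = (4, 0) (two consecutive terms determine the rest), the sequence is periodic with period 4.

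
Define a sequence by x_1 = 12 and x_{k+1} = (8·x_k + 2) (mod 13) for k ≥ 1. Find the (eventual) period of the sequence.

4

x_1 = 12,  x_2 = 7,  x_3 = 6,  x_4 = 11,  x_5 = 12.
Since x_5 = x_1 = 12, the sequence is periodic with period 4.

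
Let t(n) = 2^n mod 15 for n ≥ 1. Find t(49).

2

Listing terms: t(1) = 2, t(2) = 4, t(3) = 8, t(4) = 1, t(5) = 2.
The sequence repeats with period 4.
So t(49) = t(1 + ((49-1) mod 4)) = t(1) = 2.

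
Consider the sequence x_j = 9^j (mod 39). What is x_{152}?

Computing terms: x_0 = 1, x_1 = 9, x_2 = 3, x_3 = 27, x_4 = 9.
Since x_4 = x_1 = 9, the sequence is eventually periodic: after a pre-period of length 1 it cycles with period 3.
For j ≥ 1, x_j depends only on (j - 1) mod 3. (152 - 1) mod 3 = 1, so x_{152} = x_2 = 3.

3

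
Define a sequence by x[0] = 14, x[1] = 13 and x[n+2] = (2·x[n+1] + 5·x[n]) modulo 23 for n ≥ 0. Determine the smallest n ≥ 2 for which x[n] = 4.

We have x[0] = 14; x[1] = 13; x[2] = 4; x[3] = 4; x[4] = 5; x[5] = 7; x[6] = 16; x[7] = 21; x[8] = 7; x[9] = 4; x[10] = 20; x[11] = 14; x[12] = 13.
Since (x[11], x[12]) = (x[0], x[1]) = (14, 13) (two consecutive terms determine the rest), the sequence is periodic with period 11.
The value 4 first appears (with n ≥ 2) at x[2].

2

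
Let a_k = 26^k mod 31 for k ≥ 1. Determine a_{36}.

1

a_1 = 26,  a_2 = 25,  a_3 = 30,  a_4 = 5,  a_5 = 6,  a_6 = 1,  a_7 = 26.
The sequence repeats with period 6.
So a_{36} = a_{1 + ((36-1) mod 6)} = a_6 = 1.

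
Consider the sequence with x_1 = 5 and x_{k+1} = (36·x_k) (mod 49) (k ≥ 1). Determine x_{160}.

x_1 = 5,  x_2 = 33,  x_3 = 12,  x_4 = 40,  x_5 = 19,  x_6 = 47,  x_7 = 26,  x_8 = 5.
Since x_8 = x_1 = 5, the sequence is periodic with period 7.
(160 - 1) mod 7 = 5, so x_{160} = x_6 = 47.

47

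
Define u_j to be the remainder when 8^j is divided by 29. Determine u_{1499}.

Listing terms: u_0 = 1; u_1 = 8; u_2 = 6; u_3 = 19; u_4 = 7; u_5 = 27; u_6 = 13; u_7 = 17; u_8 = 20; u_9 = 15; u_{10} = 4; u_{11} = 3; u_{12} = 24; u_{13} = 18; u_{14} = 28; u_{15} = 21; u_{16} = 23; u_{17} = 10; u_{18} = 22; u_{19} = 2; u_{20} = 16; u_{21} = 12; u_{22} = 9; u_{23} = 14; u_{24} = 25; u_{25} = 26; u_{26} = 5; u_{27} = 11; u_{28} = 1.
The sequence repeats with period 28.
So u_{1499} = u_{0 + ((1499-0) mod 28)} = u_{15} = 21.

21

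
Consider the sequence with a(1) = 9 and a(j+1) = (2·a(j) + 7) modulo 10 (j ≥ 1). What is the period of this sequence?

4

a(1) = 9, a(2) = 5, a(3) = 7, a(4) = 1, a(5) = 9.
Since a(5) = a(1) = 9, the sequence is periodic with period 4.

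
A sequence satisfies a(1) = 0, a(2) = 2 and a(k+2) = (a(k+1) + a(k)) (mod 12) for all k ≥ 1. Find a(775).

Listing terms: a(1) = 0,  a(2) = 2,  a(3) = 2,  a(4) = 4,  a(5) = 6,  a(6) = 10,  a(7) = 4,  a(8) = 2,  a(9) = 6,  a(10) = 8,  a(11) = 2,  a(12) = 10,  a(13) = 0,  a(14) = 10,  a(15) = 10,  a(16) = 8,  a(17) = 6,  a(18) = 2,  a(19) = 8,  a(20) = 10,  a(21) = 6,  a(22) = 4,  a(23) = 10,  a(24) = 2,  a(25) = 0,  a(26) = 2.
The sequence repeats with period 24.
So a(775) = a(1 + ((775-1) mod 24)) = a(7) = 4.

4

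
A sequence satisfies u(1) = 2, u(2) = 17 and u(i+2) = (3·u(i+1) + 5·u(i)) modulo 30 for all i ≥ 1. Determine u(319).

u(1) = 2; u(2) = 17; u(3) = 1; u(4) = 28; u(5) = 29; u(6) = 17; u(7) = 16; u(8) = 13; u(9) = 29; u(10) = 2; u(11) = 1; u(12) = 13; u(13) = 14; u(14) = 17; u(15) = 1.
Since (u(14), u(15)) = (u(2), u(3)) = (17, 1) (two consecutive terms determine the rest), the sequence is eventually periodic: after a pre-period of length 1 it cycles with period 12.
For i ≥ 2, u(i) depends only on (i - 2) mod 12. (319 - 2) mod 12 = 5, so u(319) = u(7) = 16.

16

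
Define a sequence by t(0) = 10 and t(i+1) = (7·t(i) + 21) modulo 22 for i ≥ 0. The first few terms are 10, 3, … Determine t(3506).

12

Listing terms: t(0) = 10,  t(1) = 3,  t(2) = 20,  t(3) = 7,  t(4) = 4,  t(5) = 5,  t(6) = 12,  t(7) = 17,  t(8) = 8,  t(9) = 11,  t(10) = 10.
The sequence repeats with period 10.
So t(3506) = t(0 + ((3506-0) mod 10)) = t(6) = 12.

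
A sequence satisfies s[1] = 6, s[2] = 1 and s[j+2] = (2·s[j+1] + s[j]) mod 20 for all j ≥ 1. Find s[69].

2

s[1] = 6,  s[2] = 1,  s[3] = 8,  s[4] = 17,  s[5] = 2,  s[6] = 1,  s[7] = 4,  s[8] = 9,  s[9] = 2,  s[10] = 13,  s[11] = 8,  s[12] = 9,  s[13] = 6,  s[14] = 1.
The sequence repeats with period 12.
(69 - 1) mod 12 = 8, so s[69] = s[9] = 2.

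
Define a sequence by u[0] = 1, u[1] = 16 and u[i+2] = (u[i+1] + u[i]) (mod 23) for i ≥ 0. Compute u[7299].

10

Computing terms: u[0] = 1; u[1] = 16; u[2] = 17; u[3] = 10; u[4] = 4; u[5] = 14; u[6] = 18; u[7] = 9; u[8] = 4; u[9] = 13; u[10] = 17; u[11] = 7; u[12] = 1; u[13] = 8; u[14] = 9; u[15] = 17; u[16] = 3; u[17] = 20; u[18] = 0; u[19] = 20; u[20] = 20; u[21] = 17; u[22] = 14; u[23] = 8; u[24] = 22; u[25] = 7; u[26] = 6; u[27] = 13; u[28] = 19; u[29] = 9; u[30] = 5; u[31] = 14; u[32] = 19; u[33] = 10; u[34] = 6; u[35] = 16; u[36] = 22; u[37] = 15; u[38] = 14; u[39] = 6; u[40] = 20; u[41] = 3; u[42] = 0; u[43] = 3; u[44] = 3; u[45] = 6; u[46] = 9; u[47] = 15; u[48] = 1; u[49] = 16.
The sequence repeats with period 48.
So u[7299] = u[0 + ((7299-0) mod 48)] = u[3] = 10.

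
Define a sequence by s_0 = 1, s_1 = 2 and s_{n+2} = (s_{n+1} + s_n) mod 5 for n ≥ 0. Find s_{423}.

Computing terms: s_0 = 1; s_1 = 2; s_2 = 3; s_3 = 0; s_4 = 3; s_5 = 3; s_6 = 1; s_7 = 4; s_8 = 0; s_9 = 4; s_{10} = 4; s_{11} = 3; s_{12} = 2; s_{13} = 0; s_{14} = 2; s_{15} = 2; s_{16} = 4; s_{17} = 1; s_{18} = 0; s_{19} = 1; s_{20} = 1; s_{21} = 2.
Since (s_{20}, s_{21}) = (s_0, s_1) = (1, 2) (two consecutive terms determine the rest), the sequence is periodic with period 20.
So s_{423} = s_{0 + ((423-0) mod 20)} = s_3 = 0.

0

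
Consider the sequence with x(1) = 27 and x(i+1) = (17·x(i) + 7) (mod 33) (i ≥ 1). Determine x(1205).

x(1) = 27; x(2) = 4; x(3) = 9; x(4) = 28; x(5) = 21; x(6) = 1; x(7) = 24; x(8) = 19; x(9) = 0; x(10) = 7; x(11) = 27.
Since x(11) = x(1) = 27, the sequence is periodic with period 10.
So x(1205) = x(1 + ((1205-1) mod 10)) = x(5) = 21.

21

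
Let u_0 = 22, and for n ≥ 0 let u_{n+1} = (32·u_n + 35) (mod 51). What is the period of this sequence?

Listing terms: u_0 = 22,  u_1 = 25,  u_2 = 19,  u_3 = 31,  u_4 = 7,  u_5 = 4,  u_6 = 10,  u_7 = 49,  u_8 = 22.
Since u_8 = u_0 = 22, the sequence is periodic with period 8.

8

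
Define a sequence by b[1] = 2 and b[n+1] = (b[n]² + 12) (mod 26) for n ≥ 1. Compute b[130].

24

b[1] = 2,  b[2] = 16,  b[3] = 8,  b[4] = 24,  b[5] = 16.
Since b[5] = b[2] = 16, the sequence is eventually periodic: after a pre-period of length 1 it cycles with period 3.
For n ≥ 2, b[n] depends only on (n - 2) mod 3. (130 - 2) mod 3 = 2, so b[130] = b[4] = 24.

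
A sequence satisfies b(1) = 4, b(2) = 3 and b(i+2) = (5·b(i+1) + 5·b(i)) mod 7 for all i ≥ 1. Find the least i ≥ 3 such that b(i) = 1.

4

Computing terms: b(1) = 4; b(2) = 3; b(3) = 0; b(4) = 1; b(5) = 5; b(6) = 2; b(7) = 0; b(8) = 3; b(9) = 1; b(10) = 6; b(11) = 0; b(12) = 2; b(13) = 3; b(14) = 4; b(15) = 0; b(16) = 6; b(17) = 2; b(18) = 5; b(19) = 0; b(20) = 4; b(21) = 6; b(22) = 1; b(23) = 0; b(24) = 5; b(25) = 4; b(26) = 3.
Since (b(25), b(26)) = (b(1), b(2)) = (4, 3) (two consecutive terms determine the rest), the sequence is periodic with period 24.
The value 1 first appears (with i ≥ 3) at b(4).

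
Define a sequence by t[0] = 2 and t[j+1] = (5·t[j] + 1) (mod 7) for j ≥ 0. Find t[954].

2

Computing terms: t[0] = 2, t[1] = 4, t[2] = 0, t[3] = 1, t[4] = 6, t[5] = 3, t[6] = 2.
The sequence repeats with period 6.
So t[954] = t[0 + ((954-0) mod 6)] = t[0] = 2.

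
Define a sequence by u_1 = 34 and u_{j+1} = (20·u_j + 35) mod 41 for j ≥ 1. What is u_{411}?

40

Listing terms: u_1 = 34, u_2 = 18, u_3 = 26, u_4 = 22, u_5 = 24, u_6 = 23, u_7 = 3, u_8 = 13, u_9 = 8, u_{10} = 31, u_{11} = 40, u_{12} = 15, u_{13} = 7, u_{14} = 11, u_{15} = 9, u_{16} = 10, u_{17} = 30, u_{18} = 20, u_{19} = 25, u_{20} = 2, u_{21} = 34.
The sequence repeats with period 20.
(411 - 1) mod 20 = 10, so u_{411} = u_{11} = 40.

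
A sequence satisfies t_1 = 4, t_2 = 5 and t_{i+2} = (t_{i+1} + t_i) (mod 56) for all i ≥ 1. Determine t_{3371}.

19

Listing terms: t_1 = 4, t_2 = 5, t_3 = 9, t_4 = 14, t_5 = 23, t_6 = 37, t_7 = 4, t_8 = 41, t_9 = 45, t_{10} = 30, t_{11} = 19, t_{12} = 49, t_{13} = 12, t_{14} = 5, t_{15} = 17, t_{16} = 22, t_{17} = 39, t_{18} = 5, t_{19} = 44, t_{20} = 49, t_{21} = 37, t_{22} = 30, t_{23} = 11, t_{24} = 41, t_{25} = 52, t_{26} = 37, t_{27} = 33, t_{28} = 14, t_{29} = 47, t_{30} = 5, t_{31} = 52, t_{32} = 1, t_{33} = 53, t_{34} = 54, t_{35} = 51, t_{36} = 49, t_{37} = 44, t_{38} = 37, t_{39} = 25, t_{40} = 6, t_{41} = 31, t_{42} = 37, t_{43} = 12, t_{44} = 49, t_{45} = 5, t_{46} = 54, t_{47} = 3, t_{48} = 1, t_{49} = 4, t_{50} = 5.
Since (t_{49}, t_{50}) = (t_1, t_2) = (4, 5) (two consecutive terms determine the rest), the sequence is periodic with period 48.
(3371 - 1) mod 48 = 10, so t_{3371} = t_{11} = 19.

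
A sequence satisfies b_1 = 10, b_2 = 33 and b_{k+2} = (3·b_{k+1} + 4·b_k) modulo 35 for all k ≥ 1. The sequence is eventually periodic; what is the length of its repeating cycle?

30

b_1 = 10; b_2 = 33; b_3 = 34; b_4 = 24; b_5 = 33; b_6 = 20; b_7 = 17; b_8 = 26; b_9 = 6; b_{10} = 17; b_{11} = 5; b_{12} = 13; b_{13} = 24; b_{14} = 19; b_{15} = 13; b_{16} = 10; b_{17} = 12; b_{18} = 6; b_{19} = 31; b_{20} = 12; b_{21} = 20; b_{22} = 3; b_{23} = 19; b_{24} = 34; b_{25} = 3; b_{26} = 5; b_{27} = 27; b_{28} = 31; b_{29} = 26; b_{30} = 27; b_{31} = 10; b_{32} = 33.
The sequence repeats with period 30.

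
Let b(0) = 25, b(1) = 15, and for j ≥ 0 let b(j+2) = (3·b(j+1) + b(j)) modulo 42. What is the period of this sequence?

Computing terms: b(0) = 25; b(1) = 15; b(2) = 28; b(3) = 15; b(4) = 31; b(5) = 24; b(6) = 19; b(7) = 39; b(8) = 10; b(9) = 27; b(10) = 7; b(11) = 6; b(12) = 25; b(13) = 39; b(14) = 16; b(15) = 3; b(16) = 25; b(17) = 36; b(18) = 7; b(19) = 15; b(20) = 10; b(21) = 3; b(22) = 19; b(23) = 18; b(24) = 31; b(25) = 27; b(26) = 28; b(27) = 27; b(28) = 25; b(29) = 18; b(30) = 37; b(31) = 3; b(32) = 4; b(33) = 15; b(34) = 7; b(35) = 36; b(36) = 31; b(37) = 3; b(38) = 40; b(39) = 39; b(40) = 31; b(41) = 6; b(42) = 7; b(43) = 27; b(44) = 4; b(45) = 39; b(46) = 37; b(47) = 24; b(48) = 25; b(49) = 15.
Since (b(48), b(49)) = (b(0), b(1)) = (25, 15) (two consecutive terms determine the rest), the sequence is periodic with period 48.

48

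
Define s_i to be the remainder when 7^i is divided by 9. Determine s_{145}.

7

s_0 = 1,  s_1 = 7,  s_2 = 4,  s_3 = 1.
The sequence repeats with period 3.
So s_{145} = s_{0 + ((145-0) mod 3)} = s_1 = 7.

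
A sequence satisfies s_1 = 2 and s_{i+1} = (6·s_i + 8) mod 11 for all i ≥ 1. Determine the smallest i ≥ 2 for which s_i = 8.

Listing terms: s_1 = 2, s_2 = 9, s_3 = 7, s_4 = 6, s_5 = 0, s_6 = 8, s_7 = 1, s_8 = 3, s_9 = 4, s_{10} = 10, s_{11} = 2.
The sequence repeats with period 10.
The value 8 first appears (with i ≥ 2) at s_6.

6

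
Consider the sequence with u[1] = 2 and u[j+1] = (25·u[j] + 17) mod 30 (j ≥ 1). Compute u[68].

7

u[1] = 2,  u[2] = 7,  u[3] = 12,  u[4] = 17,  u[5] = 22,  u[6] = 27,  u[7] = 2.
The sequence repeats with period 6.
So u[68] = u[1 + ((68-1) mod 6)] = u[2] = 7.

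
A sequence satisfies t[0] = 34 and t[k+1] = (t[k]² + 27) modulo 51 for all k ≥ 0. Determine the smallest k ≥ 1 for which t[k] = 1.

We have t[0] = 34; t[1] = 10; t[2] = 25; t[3] = 40; t[4] = 46; t[5] = 1; t[6] = 28; t[7] = 46.
Since t[7] = t[4] = 46, the sequence is eventually periodic: after a pre-period of length 4 it cycles with period 3.
The value 1 first appears (with k ≥ 1) at t[5].

5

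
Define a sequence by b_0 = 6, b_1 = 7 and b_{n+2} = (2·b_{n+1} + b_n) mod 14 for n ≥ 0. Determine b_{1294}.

Listing terms: b_0 = 6, b_1 = 7, b_2 = 6, b_3 = 5, b_4 = 2, b_5 = 9, b_6 = 6, b_7 = 7.
The sequence repeats with period 6.
(1294 - 0) mod 6 = 4, so b_{1294} = b_4 = 2.

2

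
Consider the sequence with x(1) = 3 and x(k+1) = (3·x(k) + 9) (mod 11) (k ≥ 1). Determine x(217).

7

Computing terms: x(1) = 3, x(2) = 7, x(3) = 8, x(4) = 0, x(5) = 9, x(6) = 3.
Since x(6) = x(1) = 3, the sequence is periodic with period 5.
(217 - 1) mod 5 = 1, so x(217) = x(2) = 7.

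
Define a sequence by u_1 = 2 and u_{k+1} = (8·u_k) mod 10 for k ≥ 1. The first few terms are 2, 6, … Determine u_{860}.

Computing terms: u_1 = 2; u_2 = 6; u_3 = 8; u_4 = 4; u_5 = 2.
Since u_5 = u_1 = 2, the sequence is periodic with period 4.
(860 - 1) mod 4 = 3, so u_{860} = u_4 = 4.

4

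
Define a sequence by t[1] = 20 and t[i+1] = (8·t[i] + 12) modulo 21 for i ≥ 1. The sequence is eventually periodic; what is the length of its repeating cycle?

Listing terms: t[1] = 20, t[2] = 4, t[3] = 2, t[4] = 7, t[5] = 5, t[6] = 10, t[7] = 8, t[8] = 13, t[9] = 11, t[10] = 16, t[11] = 14, t[12] = 19, t[13] = 17, t[14] = 1, t[15] = 20.
Since t[15] = t[1] = 20, the sequence is periodic with period 14.

14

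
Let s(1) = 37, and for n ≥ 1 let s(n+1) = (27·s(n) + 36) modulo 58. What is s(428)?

Listing terms: s(1) = 37; s(2) = 49; s(3) = 25; s(4) = 15; s(5) = 35; s(6) = 53; s(7) = 17; s(8) = 31; s(9) = 3; s(10) = 1; s(11) = 5; s(12) = 55; s(13) = 13; s(14) = 39; s(15) = 45; s(16) = 33; s(17) = 57; s(18) = 9; s(19) = 47; s(20) = 29; s(21) = 7; s(22) = 51; s(23) = 21; s(24) = 23; s(25) = 19; s(26) = 27; s(27) = 11; s(28) = 43; s(29) = 37.
The sequence repeats with period 28.
(428 - 1) mod 28 = 7, so s(428) = s(8) = 31.

31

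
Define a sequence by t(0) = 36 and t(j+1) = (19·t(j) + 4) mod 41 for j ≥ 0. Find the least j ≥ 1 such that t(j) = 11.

t(0) = 36, t(1) = 32, t(2) = 38, t(3) = 29, t(4) = 22, t(5) = 12, t(6) = 27, t(7) = 25, t(8) = 28, t(9) = 3, t(10) = 20, t(11) = 15, t(12) = 2, t(13) = 1, t(14) = 23, t(15) = 31, t(16) = 19, t(17) = 37, t(18) = 10, t(19) = 30, t(20) = 0, t(21) = 4, t(22) = 39, t(23) = 7, t(24) = 14, t(25) = 24, t(26) = 9, t(27) = 11, t(28) = 8, t(29) = 33, t(30) = 16, t(31) = 21, t(32) = 34, t(33) = 35, t(34) = 13, t(35) = 5, t(36) = 17, t(37) = 40, t(38) = 26, t(39) = 6, t(40) = 36.
The sequence repeats with period 40.
The value 11 first appears (with j ≥ 1) at t(27).

27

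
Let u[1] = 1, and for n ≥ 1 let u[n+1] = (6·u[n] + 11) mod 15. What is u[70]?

5

Listing terms: u[1] = 1, u[2] = 2, u[3] = 8, u[4] = 14, u[5] = 5, u[6] = 11, u[7] = 2.
Since u[7] = u[2] = 2, the sequence is eventually periodic: after a pre-period of length 1 it cycles with period 5.
For n ≥ 2, u[n] depends only on (n - 2) mod 5. (70 - 2) mod 5 = 3, so u[70] = u[5] = 5.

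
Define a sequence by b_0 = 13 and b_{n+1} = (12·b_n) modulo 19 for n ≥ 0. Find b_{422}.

Computing terms: b_0 = 13,  b_1 = 4,  b_2 = 10,  b_3 = 6,  b_4 = 15,  b_5 = 9,  b_6 = 13.
The sequence repeats with period 6.
So b_{422} = b_{0 + ((422-0) mod 6)} = b_2 = 10.

10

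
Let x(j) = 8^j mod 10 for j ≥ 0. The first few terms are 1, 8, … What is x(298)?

4

x(0) = 1, x(1) = 8, x(2) = 4, x(3) = 2, x(4) = 6, x(5) = 8.
Since x(5) = x(1) = 8, the sequence is eventually periodic: after a pre-period of length 1 it cycles with period 4.
For j ≥ 1, x(j) depends only on (j - 1) mod 4. (298 - 1) mod 4 = 1, so x(298) = x(2) = 4.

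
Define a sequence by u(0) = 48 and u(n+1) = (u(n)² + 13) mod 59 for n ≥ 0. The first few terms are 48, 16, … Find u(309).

41

Listing terms: u(0) = 48,  u(1) = 16,  u(2) = 33,  u(3) = 40,  u(4) = 20,  u(5) = 0,  u(6) = 13,  u(7) = 5,  u(8) = 38,  u(9) = 41,  u(10) = 42,  u(11) = 7,  u(12) = 3,  u(13) = 22,  u(14) = 25,  u(15) = 48.
The sequence repeats with period 15.
(309 - 0) mod 15 = 9, so u(309) = u(9) = 41.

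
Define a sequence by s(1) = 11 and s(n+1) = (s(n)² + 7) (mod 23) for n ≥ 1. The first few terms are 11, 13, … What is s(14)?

13

We have s(1) = 11,  s(2) = 13,  s(3) = 15,  s(4) = 2,  s(5) = 11.
Since s(5) = s(1) = 11, the sequence is periodic with period 4.
(14 - 1) mod 4 = 1, so s(14) = s(2) = 13.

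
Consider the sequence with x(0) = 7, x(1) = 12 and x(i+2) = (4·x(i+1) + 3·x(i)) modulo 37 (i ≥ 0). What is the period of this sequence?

Computing terms: x(0) = 7; x(1) = 12; x(2) = 32; x(3) = 16; x(4) = 12; x(5) = 22; x(6) = 13; x(7) = 7; x(8) = 30; x(9) = 30; x(10) = 25; x(11) = 5; x(12) = 21; x(13) = 25; x(14) = 15; x(15) = 24; x(16) = 30; x(17) = 7; x(18) = 7; x(19) = 12.
The sequence repeats with period 18.

18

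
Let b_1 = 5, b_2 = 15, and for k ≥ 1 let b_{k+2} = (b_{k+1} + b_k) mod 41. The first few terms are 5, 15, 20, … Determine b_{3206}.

b_1 = 5; b_2 = 15; b_3 = 20; b_4 = 35; b_5 = 14; b_6 = 8; b_7 = 22; b_8 = 30; b_9 = 11; b_{10} = 0; b_{11} = 11; b_{12} = 11; b_{13} = 22; b_{14} = 33; b_{15} = 14; b_{16} = 6; b_{17} = 20; b_{18} = 26; b_{19} = 5; b_{20} = 31; b_{21} = 36; b_{22} = 26; b_{23} = 21; b_{24} = 6; b_{25} = 27; b_{26} = 33; b_{27} = 19; b_{28} = 11; b_{29} = 30; b_{30} = 0; b_{31} = 30; b_{32} = 30; b_{33} = 19; b_{34} = 8; b_{35} = 27; b_{36} = 35; b_{37} = 21; b_{38} = 15; b_{39} = 36; b_{40} = 10; b_{41} = 5; b_{42} = 15.
Since (b_{41}, b_{42}) = (b_1, b_2) = (5, 15) (two consecutive terms determine the rest), the sequence is periodic with period 40.
(3206 - 1) mod 40 = 5, so b_{3206} = b_6 = 8.

8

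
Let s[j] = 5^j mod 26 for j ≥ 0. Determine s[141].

We have s[0] = 1, s[1] = 5, s[2] = 25, s[3] = 21, s[4] = 1.
The sequence repeats with period 4.
So s[141] = s[0 + ((141-0) mod 4)] = s[1] = 5.

5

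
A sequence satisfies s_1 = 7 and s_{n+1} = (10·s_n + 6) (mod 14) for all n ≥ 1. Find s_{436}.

8

s_1 = 7; s_2 = 6; s_3 = 10; s_4 = 8; s_5 = 2; s_6 = 12; s_7 = 0; s_8 = 6.
Since s_8 = s_2 = 6, the sequence is eventually periodic: after a pre-period of length 1 it cycles with period 6.
For n ≥ 2, s_n depends only on (n - 2) mod 6. (436 - 2) mod 6 = 2, so s_{436} = s_4 = 8.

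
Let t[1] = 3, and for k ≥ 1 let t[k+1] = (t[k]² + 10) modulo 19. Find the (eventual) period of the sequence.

7

We have t[1] = 3, t[2] = 0, t[3] = 10, t[4] = 15, t[5] = 7, t[6] = 2, t[7] = 14, t[8] = 16, t[9] = 0.
Since t[9] = t[2] = 0, the sequence is eventually periodic: after a pre-period of length 1 it cycles with period 7.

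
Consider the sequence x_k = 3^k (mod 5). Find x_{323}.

2

Computing terms: x_1 = 3,  x_2 = 4,  x_3 = 2,  x_4 = 1,  x_5 = 3.
The sequence repeats with period 4.
(323 - 1) mod 4 = 2, so x_{323} = x_3 = 2.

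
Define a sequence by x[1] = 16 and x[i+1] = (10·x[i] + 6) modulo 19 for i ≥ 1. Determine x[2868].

Listing terms: x[1] = 16,  x[2] = 14,  x[3] = 13,  x[4] = 3,  x[5] = 17,  x[6] = 5,  x[7] = 18,  x[8] = 15,  x[9] = 4,  x[10] = 8,  x[11] = 10,  x[12] = 11,  x[13] = 2,  x[14] = 7,  x[15] = 0,  x[16] = 6,  x[17] = 9,  x[18] = 1,  x[19] = 16.
The sequence repeats with period 18.
So x[2868] = x[1 + ((2868-1) mod 18)] = x[6] = 5.

5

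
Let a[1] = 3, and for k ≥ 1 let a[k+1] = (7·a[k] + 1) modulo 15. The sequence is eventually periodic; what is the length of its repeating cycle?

We have a[1] = 3,  a[2] = 7,  a[3] = 5,  a[4] = 6,  a[5] = 13,  a[6] = 2,  a[7] = 0,  a[8] = 1,  a[9] = 8,  a[10] = 12,  a[11] = 10,  a[12] = 11,  a[13] = 3.
The sequence repeats with period 12.

12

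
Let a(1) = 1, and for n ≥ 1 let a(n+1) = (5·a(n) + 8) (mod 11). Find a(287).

2

Listing terms: a(1) = 1,  a(2) = 2,  a(3) = 7,  a(4) = 10,  a(5) = 3,  a(6) = 1.
The sequence repeats with period 5.
So a(287) = a(1 + ((287-1) mod 5)) = a(2) = 2.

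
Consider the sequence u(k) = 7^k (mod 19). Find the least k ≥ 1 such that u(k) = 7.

u(0) = 1, u(1) = 7, u(2) = 11, u(3) = 1.
Since u(3) = u(0) = 1, the sequence is periodic with period 3.
The value 7 first appears (with k ≥ 1) at u(1).

1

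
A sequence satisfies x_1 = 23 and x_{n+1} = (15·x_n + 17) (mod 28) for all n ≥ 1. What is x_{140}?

Listing terms: x_1 = 23; x_2 = 26; x_3 = 15; x_4 = 18; x_5 = 7; x_6 = 10; x_7 = 27; x_8 = 2; x_9 = 19; x_{10} = 22; x_{11} = 11; x_{12} = 14; x_{13} = 3; x_{14} = 6; x_{15} = 23.
Since x_{15} = x_1 = 23, the sequence is periodic with period 14.
(140 - 1) mod 14 = 13, so x_{140} = x_{14} = 6.

6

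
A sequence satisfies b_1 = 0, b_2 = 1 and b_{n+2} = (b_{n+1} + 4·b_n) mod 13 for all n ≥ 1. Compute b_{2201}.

9

We have b_1 = 0,  b_2 = 1,  b_3 = 1,  b_4 = 5,  b_5 = 9,  b_6 = 3,  b_7 = 0,  b_8 = 12,  b_9 = 12,  b_{10} = 8,  b_{11} = 4,  b_{12} = 10,  b_{13} = 0,  b_{14} = 1.
Since (b_{13}, b_{14}) = (b_1, b_2) = (0, 1) (two consecutive terms determine the rest), the sequence is periodic with period 12.
So b_{2201} = b_{1 + ((2201-1) mod 12)} = b_5 = 9.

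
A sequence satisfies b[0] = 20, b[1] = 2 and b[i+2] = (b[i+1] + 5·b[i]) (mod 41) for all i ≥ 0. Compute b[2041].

2

b[0] = 20, b[1] = 2, b[2] = 20, b[3] = 30, b[4] = 7, b[5] = 34, b[6] = 28, b[7] = 34, b[8] = 10, b[9] = 16, b[10] = 25, b[11] = 23, b[12] = 25, b[13] = 17, b[14] = 19, b[15] = 22, b[16] = 35, b[17] = 22, b[18] = 33, b[19] = 20, b[20] = 21, b[21] = 39, b[22] = 21, b[23] = 11, b[24] = 34, b[25] = 7, b[26] = 13, b[27] = 7, b[28] = 31, b[29] = 25, b[30] = 16, b[31] = 18, b[32] = 16, b[33] = 24, b[34] = 22, b[35] = 19, b[36] = 6, b[37] = 19, b[38] = 8, b[39] = 21, b[40] = 20, b[41] = 2.
Since (b[40], b[41]) = (b[0], b[1]) = (20, 2) (two consecutive terms determine the rest), the sequence is periodic with period 40.
So b[2041] = b[0 + ((2041-0) mod 40)] = b[1] = 2.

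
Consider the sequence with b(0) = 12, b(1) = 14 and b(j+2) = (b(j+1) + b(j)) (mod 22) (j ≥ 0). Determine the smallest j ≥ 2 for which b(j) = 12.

Computing terms: b(0) = 12,  b(1) = 14,  b(2) = 4,  b(3) = 18,  b(4) = 0,  b(5) = 18,  b(6) = 18,  b(7) = 14,  b(8) = 10,  b(9) = 2,  b(10) = 12,  b(11) = 14.
Since (b(10), b(11)) = (b(0), b(1)) = (12, 14) (two consecutive terms determine the rest), the sequence is periodic with period 10.
The value 12 next appears (with j ≥ 2) at b(10).

10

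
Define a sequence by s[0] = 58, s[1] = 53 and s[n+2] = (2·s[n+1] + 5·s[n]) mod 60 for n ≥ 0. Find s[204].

34

Computing terms: s[0] = 58,  s[1] = 53,  s[2] = 36,  s[3] = 37,  s[4] = 14,  s[5] = 33,  s[6] = 16,  s[7] = 17,  s[8] = 54,  s[9] = 13,  s[10] = 56,  s[11] = 57,  s[12] = 34,  s[13] = 53,  s[14] = 36.
Since (s[13], s[14]) = (s[1], s[2]) = (53, 36) (two consecutive terms determine the rest), the sequence is eventually periodic: after a pre-period of length 1 it cycles with period 12.
For n ≥ 1, s[n] depends only on (n - 1) mod 12. (204 - 1) mod 12 = 11, so s[204] = s[12] = 34.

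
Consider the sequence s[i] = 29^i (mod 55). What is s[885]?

s[1] = 29; s[2] = 16; s[3] = 24; s[4] = 36; s[5] = 54; s[6] = 26; s[7] = 39; s[8] = 31; s[9] = 19; s[10] = 1; s[11] = 29.
Since s[11] = s[1] = 29, the sequence is periodic with period 10.
So s[885] = s[1 + ((885-1) mod 10)] = s[5] = 54.

54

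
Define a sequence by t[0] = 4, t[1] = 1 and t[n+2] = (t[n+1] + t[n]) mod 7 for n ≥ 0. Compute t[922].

Listing terms: t[0] = 4; t[1] = 1; t[2] = 5; t[3] = 6; t[4] = 4; t[5] = 3; t[6] = 0; t[7] = 3; t[8] = 3; t[9] = 6; t[10] = 2; t[11] = 1; t[12] = 3; t[13] = 4; t[14] = 0; t[15] = 4; t[16] = 4; t[17] = 1.
The sequence repeats with period 16.
(922 - 0) mod 16 = 10, so t[922] = t[10] = 2.

2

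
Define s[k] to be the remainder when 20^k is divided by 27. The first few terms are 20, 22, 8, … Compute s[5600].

22

Computing terms: s[1] = 20,  s[2] = 22,  s[3] = 8,  s[4] = 25,  s[5] = 14,  s[6] = 10,  s[7] = 11,  s[8] = 4,  s[9] = 26,  s[10] = 7,  s[11] = 5,  s[12] = 19,  s[13] = 2,  s[14] = 13,  s[15] = 17,  s[16] = 16,  s[17] = 23,  s[18] = 1,  s[19] = 20.
The sequence repeats with period 18.
(5600 - 1) mod 18 = 1, so s[5600] = s[2] = 22.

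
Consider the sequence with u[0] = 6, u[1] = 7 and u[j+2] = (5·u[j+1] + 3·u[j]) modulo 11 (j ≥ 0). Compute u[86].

We have u[0] = 6,  u[1] = 7,  u[2] = 9,  u[3] = 0,  u[4] = 5,  u[5] = 3,  u[6] = 8,  u[7] = 5,  u[8] = 5,  u[9] = 7,  u[10] = 6,  u[11] = 7.
Since (u[10], u[11]) = (u[0], u[1]) = (6, 7) (two consecutive terms determine the rest), the sequence is periodic with period 10.
(86 - 0) mod 10 = 6, so u[86] = u[6] = 8.

8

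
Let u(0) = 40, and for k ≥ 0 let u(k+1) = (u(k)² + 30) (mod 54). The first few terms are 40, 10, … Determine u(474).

40

Listing terms: u(0) = 40; u(1) = 10; u(2) = 22; u(3) = 28; u(4) = 4; u(5) = 46; u(6) = 40.
Since u(6) = u(0) = 40, the sequence is periodic with period 6.
So u(474) = u(0 + ((474-0) mod 6)) = u(0) = 40.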